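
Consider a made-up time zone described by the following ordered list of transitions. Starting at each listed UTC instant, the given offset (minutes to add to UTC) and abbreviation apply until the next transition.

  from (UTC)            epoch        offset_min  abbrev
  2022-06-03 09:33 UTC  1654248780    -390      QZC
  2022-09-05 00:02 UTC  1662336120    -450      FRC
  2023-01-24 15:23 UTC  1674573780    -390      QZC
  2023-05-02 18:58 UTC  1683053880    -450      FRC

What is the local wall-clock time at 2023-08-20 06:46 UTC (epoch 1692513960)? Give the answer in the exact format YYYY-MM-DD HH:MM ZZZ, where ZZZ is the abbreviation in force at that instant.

2023-08-19 23:16 FRC

Query: 2023-08-20 06:46 UTC
Rule 4/4 (FRC, -07:30): 2023-05-02 18:58 UTC ≤ query < +∞
6·60 + 46 - 450 = -44 min
-44 = -1·1440 + 1396; 1396 = 23·60 + 16 → 23:16, 2023-08-20 - 1 day = 2023-08-19
→ 2023-08-19 23:16 FRC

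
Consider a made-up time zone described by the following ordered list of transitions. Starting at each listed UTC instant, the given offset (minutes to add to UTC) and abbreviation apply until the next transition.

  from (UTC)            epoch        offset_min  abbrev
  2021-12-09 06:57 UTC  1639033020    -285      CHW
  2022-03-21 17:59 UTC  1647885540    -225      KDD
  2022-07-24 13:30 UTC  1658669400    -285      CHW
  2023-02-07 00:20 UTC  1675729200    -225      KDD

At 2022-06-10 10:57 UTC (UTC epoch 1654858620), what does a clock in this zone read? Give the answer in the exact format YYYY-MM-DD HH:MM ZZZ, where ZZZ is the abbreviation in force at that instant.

Query: 2022-06-10 10:57 UTC
Rule 2/4 (KDD, -03:45): 2022-03-21 17:59 UTC ≤ query < 2022-07-24 13:30 UTC
10·60 + 57 - 225 = 432 min
432 = 0·1440 + 432; 432 = 7·60 + 12 → 07:12, same day
→ 2022-06-10 07:12 KDD

2022-06-10 07:12 KDD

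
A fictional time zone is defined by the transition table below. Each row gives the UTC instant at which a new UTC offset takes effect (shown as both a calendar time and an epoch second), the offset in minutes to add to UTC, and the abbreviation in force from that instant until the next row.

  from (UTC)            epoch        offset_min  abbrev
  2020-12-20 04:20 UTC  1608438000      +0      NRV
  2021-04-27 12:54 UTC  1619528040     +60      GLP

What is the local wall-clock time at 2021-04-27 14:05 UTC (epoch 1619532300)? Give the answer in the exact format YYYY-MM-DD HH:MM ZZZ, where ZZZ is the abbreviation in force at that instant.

Query: 2021-04-27 14:05 UTC
Rule 2/2 (GLP, +01:00): 2021-04-27 12:54 UTC ≤ query < +∞
14·60 + 5 + 60 = 905 min
905 = 0·1440 + 905; 905 = 15·60 + 5 → 15:05, same day
→ 2021-04-27 15:05 GLP

2021-04-27 15:05 GLP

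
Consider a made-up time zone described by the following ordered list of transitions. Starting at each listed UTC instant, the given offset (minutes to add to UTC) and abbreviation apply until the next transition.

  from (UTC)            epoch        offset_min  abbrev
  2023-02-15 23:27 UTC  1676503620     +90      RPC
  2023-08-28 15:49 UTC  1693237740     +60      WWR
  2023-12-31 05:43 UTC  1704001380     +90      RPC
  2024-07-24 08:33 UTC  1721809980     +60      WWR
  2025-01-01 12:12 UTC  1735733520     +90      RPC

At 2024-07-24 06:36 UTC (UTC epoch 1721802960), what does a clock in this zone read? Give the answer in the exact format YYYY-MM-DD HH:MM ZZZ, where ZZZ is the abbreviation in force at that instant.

Query: 2024-07-24 06:36 UTC
Rule 3/5 (RPC, +01:30): 2023-12-31 05:43 UTC ≤ query < 2024-07-24 08:33 UTC
6·60 + 36 + 90 = 486 min
486 = 0·1440 + 486; 486 = 8·60 + 6 → 08:06, same day
→ 2024-07-24 08:06 RPC

2024-07-24 08:06 RPC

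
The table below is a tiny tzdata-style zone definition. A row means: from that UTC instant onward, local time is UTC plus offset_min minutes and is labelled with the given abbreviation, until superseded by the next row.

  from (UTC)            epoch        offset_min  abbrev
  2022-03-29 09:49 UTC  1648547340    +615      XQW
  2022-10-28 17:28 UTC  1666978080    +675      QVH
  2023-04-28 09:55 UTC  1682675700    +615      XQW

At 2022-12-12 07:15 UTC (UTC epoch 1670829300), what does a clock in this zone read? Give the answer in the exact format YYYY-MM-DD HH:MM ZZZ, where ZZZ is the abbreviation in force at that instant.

Query: 2022-12-12 07:15 UTC
Rule 2/3 (QVH, +11:15): 2022-10-28 17:28 UTC ≤ query < 2023-04-28 09:55 UTC
7·60 + 15 + 675 = 1110 min
1110 = 0·1440 + 1110; 1110 = 18·60 + 30 → 18:30, same day
→ 2022-12-12 18:30 QVH

2022-12-12 18:30 QVH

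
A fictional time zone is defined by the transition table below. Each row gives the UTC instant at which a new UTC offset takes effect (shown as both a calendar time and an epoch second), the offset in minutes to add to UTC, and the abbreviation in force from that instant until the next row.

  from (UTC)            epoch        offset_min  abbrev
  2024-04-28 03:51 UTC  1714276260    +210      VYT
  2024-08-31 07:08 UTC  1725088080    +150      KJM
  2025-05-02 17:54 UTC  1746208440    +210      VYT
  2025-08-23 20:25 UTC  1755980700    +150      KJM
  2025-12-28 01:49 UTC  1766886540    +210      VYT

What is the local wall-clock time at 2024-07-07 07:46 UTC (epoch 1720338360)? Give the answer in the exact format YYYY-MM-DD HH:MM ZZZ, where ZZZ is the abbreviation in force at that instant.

2024-07-07 11:16 VYT

Query: 2024-07-07 07:46 UTC
Rule 1/5 (VYT, +03:30): 2024-04-28 03:51 UTC ≤ query < 2024-08-31 07:08 UTC
7·60 + 46 + 210 = 676 min
676 = 0·1440 + 676; 676 = 11·60 + 16 → 11:16, same day
→ 2024-07-07 11:16 VYT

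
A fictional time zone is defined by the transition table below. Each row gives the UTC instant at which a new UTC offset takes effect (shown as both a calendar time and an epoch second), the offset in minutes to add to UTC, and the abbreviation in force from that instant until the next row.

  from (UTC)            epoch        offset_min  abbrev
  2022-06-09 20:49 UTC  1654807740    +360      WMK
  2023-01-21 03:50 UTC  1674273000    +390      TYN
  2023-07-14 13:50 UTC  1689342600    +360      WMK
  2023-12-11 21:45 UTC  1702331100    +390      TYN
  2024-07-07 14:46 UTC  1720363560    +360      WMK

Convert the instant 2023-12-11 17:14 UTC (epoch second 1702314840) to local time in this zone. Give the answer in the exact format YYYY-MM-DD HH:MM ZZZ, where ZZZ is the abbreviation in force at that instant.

2023-12-11 23:14 WMK

Query: 2023-12-11 17:14 UTC
Rule 3/5 (WMK, +06:00): 2023-07-14 13:50 UTC ≤ query < 2023-12-11 21:45 UTC
17·60 + 14 + 360 = 1394 min
1394 = 0·1440 + 1394; 1394 = 23·60 + 14 → 23:14, same day
→ 2023-12-11 23:14 WMK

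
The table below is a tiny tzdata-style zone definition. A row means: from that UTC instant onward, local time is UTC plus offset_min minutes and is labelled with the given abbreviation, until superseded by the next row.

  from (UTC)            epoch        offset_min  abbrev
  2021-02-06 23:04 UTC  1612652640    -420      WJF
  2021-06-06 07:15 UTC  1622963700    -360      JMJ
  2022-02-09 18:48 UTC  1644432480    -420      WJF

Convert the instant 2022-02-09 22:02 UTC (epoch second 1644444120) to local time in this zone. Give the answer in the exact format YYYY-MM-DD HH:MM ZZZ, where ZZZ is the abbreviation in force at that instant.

2022-02-09 15:02 WJF

Query: 2022-02-09 22:02 UTC
Rule 3/3 (WJF, -07:00): 2022-02-09 18:48 UTC ≤ query < +∞
22·60 + 2 - 420 = 902 min
902 = 0·1440 + 902; 902 = 15·60 + 2 → 15:02, same day
→ 2022-02-09 15:02 WJF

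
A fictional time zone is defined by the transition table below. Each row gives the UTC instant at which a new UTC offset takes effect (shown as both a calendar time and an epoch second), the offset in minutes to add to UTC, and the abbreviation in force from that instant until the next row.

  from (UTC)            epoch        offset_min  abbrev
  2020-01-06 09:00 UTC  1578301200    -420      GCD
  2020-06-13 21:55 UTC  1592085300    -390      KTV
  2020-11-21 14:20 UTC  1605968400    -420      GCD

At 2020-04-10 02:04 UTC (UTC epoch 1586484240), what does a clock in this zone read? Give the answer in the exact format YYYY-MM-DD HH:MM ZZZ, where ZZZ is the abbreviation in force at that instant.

Query: 2020-04-10 02:04 UTC
Rule 1/3 (GCD, -07:00): 2020-01-06 09:00 UTC ≤ query < 2020-06-13 21:55 UTC
2·60 + 4 - 420 = -296 min
-296 = -1·1440 + 1144; 1144 = 19·60 + 4 → 19:04, 2020-04-10 - 1 day = 2020-04-09
→ 2020-04-09 19:04 GCD

2020-04-09 19:04 GCD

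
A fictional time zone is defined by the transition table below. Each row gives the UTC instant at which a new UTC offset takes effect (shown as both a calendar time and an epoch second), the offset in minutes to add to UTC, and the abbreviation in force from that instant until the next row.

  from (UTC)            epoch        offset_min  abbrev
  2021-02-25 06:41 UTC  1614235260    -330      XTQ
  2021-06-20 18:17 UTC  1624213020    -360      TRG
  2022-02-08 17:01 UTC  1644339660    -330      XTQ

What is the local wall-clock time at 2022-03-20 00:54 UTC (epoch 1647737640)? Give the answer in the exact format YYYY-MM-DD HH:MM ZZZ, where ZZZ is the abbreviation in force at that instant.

Query: 2022-03-20 00:54 UTC
Rule 3/3 (XTQ, -05:30): 2022-02-08 17:01 UTC ≤ query < +∞
0·60 + 54 - 330 = -276 min
-276 = -1·1440 + 1164; 1164 = 19·60 + 24 → 19:24, 2022-03-20 - 1 day = 2022-03-19
→ 2022-03-19 19:24 XTQ

2022-03-19 19:24 XTQ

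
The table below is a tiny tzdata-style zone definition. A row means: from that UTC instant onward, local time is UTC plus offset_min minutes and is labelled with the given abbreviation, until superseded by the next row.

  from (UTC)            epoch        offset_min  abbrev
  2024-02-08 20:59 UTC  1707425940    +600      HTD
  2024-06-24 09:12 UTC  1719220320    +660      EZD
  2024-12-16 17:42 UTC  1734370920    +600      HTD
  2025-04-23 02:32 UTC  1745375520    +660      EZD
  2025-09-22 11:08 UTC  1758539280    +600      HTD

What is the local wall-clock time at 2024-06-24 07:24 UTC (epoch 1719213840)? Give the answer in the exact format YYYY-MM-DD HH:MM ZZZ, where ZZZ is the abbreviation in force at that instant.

Query: 2024-06-24 07:24 UTC
Rule 1/5 (HTD, +10:00): 2024-02-08 20:59 UTC ≤ query < 2024-06-24 09:12 UTC
7·60 + 24 + 600 = 1044 min
1044 = 0·1440 + 1044; 1044 = 17·60 + 24 → 17:24, same day
→ 2024-06-24 17:24 HTD

2024-06-24 17:24 HTD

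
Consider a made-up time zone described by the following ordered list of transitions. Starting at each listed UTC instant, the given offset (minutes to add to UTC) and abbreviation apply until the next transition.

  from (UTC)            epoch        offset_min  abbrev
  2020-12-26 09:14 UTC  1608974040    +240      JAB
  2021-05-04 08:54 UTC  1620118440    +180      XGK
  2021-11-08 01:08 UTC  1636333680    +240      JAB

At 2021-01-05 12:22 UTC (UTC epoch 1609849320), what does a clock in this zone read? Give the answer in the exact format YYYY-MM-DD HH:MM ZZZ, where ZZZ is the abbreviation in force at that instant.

Query: 2021-01-05 12:22 UTC
Rule 1/3 (JAB, +04:00): 2020-12-26 09:14 UTC ≤ query < 2021-05-04 08:54 UTC
12·60 + 22 + 240 = 982 min
982 = 0·1440 + 982; 982 = 16·60 + 22 → 16:22, same day
→ 2021-01-05 16:22 JAB

2021-01-05 16:22 JAB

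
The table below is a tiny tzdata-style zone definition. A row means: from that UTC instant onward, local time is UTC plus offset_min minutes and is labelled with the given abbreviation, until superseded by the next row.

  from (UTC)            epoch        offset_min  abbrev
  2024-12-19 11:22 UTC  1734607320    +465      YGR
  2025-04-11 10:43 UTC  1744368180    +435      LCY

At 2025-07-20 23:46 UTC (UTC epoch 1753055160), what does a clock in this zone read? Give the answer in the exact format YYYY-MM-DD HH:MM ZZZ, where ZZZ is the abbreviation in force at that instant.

2025-07-21 07:01 LCY

Query: 2025-07-20 23:46 UTC
Rule 2/2 (LCY, +07:15): 2025-04-11 10:43 UTC ≤ query < +∞
23·60 + 46 + 435 = 1861 min
1861 = 1·1440 + 421; 421 = 7·60 + 1 → 07:01, 2025-07-20 + 1 day = 2025-07-21
→ 2025-07-21 07:01 LCY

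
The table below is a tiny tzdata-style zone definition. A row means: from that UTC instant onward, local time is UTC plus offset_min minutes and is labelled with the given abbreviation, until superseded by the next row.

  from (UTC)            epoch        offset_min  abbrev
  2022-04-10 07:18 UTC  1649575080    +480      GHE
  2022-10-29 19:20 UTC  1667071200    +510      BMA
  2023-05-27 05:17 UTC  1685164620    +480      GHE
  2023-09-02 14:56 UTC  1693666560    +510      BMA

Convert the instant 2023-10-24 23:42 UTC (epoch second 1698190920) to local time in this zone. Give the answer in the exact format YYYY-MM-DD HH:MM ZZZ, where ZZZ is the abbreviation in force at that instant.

2023-10-25 08:12 BMA

Query: 2023-10-24 23:42 UTC
Rule 4/4 (BMA, +08:30): 2023-09-02 14:56 UTC ≤ query < +∞
23·60 + 42 + 510 = 1932 min
1932 = 1·1440 + 492; 492 = 8·60 + 12 → 08:12, 2023-10-24 + 1 day = 2023-10-25
→ 2023-10-25 08:12 BMA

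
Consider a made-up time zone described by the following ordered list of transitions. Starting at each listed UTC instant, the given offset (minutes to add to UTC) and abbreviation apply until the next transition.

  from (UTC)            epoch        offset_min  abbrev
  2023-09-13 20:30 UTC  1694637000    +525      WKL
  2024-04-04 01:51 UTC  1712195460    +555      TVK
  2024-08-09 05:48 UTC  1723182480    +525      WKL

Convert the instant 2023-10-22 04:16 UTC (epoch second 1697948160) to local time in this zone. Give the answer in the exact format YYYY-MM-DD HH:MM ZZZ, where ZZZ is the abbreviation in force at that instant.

2023-10-22 13:01 WKL

Query: 2023-10-22 04:16 UTC
Rule 1/3 (WKL, +08:45): 2023-09-13 20:30 UTC ≤ query < 2024-04-04 01:51 UTC
4·60 + 16 + 525 = 781 min
781 = 0·1440 + 781; 781 = 13·60 + 1 → 13:01, same day
→ 2023-10-22 13:01 WKL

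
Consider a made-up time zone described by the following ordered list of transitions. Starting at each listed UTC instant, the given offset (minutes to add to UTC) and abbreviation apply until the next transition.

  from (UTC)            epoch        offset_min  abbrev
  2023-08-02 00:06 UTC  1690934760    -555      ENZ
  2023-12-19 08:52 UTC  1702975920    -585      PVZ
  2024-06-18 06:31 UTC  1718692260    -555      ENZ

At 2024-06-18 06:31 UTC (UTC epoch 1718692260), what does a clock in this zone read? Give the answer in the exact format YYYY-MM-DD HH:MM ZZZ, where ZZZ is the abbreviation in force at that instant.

Query: 2024-06-18 06:31 UTC
Rule 3/3 (ENZ, -09:15): 2024-06-18 06:31 UTC ≤ query < +∞
6·60 + 31 - 555 = -164 min
-164 = -1·1440 + 1276; 1276 = 21·60 + 16 → 21:16, 2024-06-18 - 1 day = 2024-06-17
→ 2024-06-17 21:16 ENZ

2024-06-17 21:16 ENZ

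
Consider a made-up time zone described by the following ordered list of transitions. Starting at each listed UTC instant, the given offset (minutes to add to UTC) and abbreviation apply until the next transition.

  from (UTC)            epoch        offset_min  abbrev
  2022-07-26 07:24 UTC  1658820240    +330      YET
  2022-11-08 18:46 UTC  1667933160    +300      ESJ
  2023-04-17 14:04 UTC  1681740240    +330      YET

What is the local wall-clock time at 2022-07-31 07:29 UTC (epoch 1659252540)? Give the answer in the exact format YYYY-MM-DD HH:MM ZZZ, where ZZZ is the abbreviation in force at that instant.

Query: 2022-07-31 07:29 UTC
Rule 1/3 (YET, +05:30): 2022-07-26 07:24 UTC ≤ query < 2022-11-08 18:46 UTC
7·60 + 29 + 330 = 779 min
779 = 0·1440 + 779; 779 = 12·60 + 59 → 12:59, same day
→ 2022-07-31 12:59 YET

2022-07-31 12:59 YET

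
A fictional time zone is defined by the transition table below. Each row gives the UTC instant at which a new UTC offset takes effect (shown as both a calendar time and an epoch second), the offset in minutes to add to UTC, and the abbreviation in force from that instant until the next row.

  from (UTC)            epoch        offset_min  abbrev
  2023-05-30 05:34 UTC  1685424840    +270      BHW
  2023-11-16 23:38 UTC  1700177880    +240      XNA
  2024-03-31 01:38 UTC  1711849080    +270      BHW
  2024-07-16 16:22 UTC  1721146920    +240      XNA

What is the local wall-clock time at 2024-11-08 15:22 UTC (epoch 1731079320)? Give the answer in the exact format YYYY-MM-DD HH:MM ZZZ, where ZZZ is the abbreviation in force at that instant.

Query: 2024-11-08 15:22 UTC
Rule 4/4 (XNA, +04:00): 2024-07-16 16:22 UTC ≤ query < +∞
15·60 + 22 + 240 = 1162 min
1162 = 0·1440 + 1162; 1162 = 19·60 + 22 → 19:22, same day
→ 2024-11-08 19:22 XNA

2024-11-08 19:22 XNA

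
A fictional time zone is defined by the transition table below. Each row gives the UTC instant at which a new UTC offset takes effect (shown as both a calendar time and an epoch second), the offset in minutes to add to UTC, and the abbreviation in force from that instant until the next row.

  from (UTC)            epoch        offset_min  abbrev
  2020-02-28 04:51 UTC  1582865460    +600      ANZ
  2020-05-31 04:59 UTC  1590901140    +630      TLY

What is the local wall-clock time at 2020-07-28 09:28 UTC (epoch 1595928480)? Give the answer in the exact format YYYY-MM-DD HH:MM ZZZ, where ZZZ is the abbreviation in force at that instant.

2020-07-28 19:58 TLY

Query: 2020-07-28 09:28 UTC
Rule 2/2 (TLY, +10:30): 2020-05-31 04:59 UTC ≤ query < +∞
9·60 + 28 + 630 = 1198 min
1198 = 0·1440 + 1198; 1198 = 19·60 + 58 → 19:58, same day
→ 2020-07-28 19:58 TLY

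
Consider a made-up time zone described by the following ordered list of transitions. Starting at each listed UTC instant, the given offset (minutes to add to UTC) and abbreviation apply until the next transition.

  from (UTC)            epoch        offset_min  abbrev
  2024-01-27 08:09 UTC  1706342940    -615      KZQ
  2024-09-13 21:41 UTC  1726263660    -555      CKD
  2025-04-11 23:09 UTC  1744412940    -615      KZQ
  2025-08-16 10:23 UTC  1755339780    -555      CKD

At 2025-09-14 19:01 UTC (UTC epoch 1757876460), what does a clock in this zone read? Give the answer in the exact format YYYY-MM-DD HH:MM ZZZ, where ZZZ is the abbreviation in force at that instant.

Query: 2025-09-14 19:01 UTC
Rule 4/4 (CKD, -09:15): 2025-08-16 10:23 UTC ≤ query < +∞
19·60 + 1 - 555 = 586 min
586 = 0·1440 + 586; 586 = 9·60 + 46 → 09:46, same day
→ 2025-09-14 09:46 CKD

2025-09-14 09:46 CKD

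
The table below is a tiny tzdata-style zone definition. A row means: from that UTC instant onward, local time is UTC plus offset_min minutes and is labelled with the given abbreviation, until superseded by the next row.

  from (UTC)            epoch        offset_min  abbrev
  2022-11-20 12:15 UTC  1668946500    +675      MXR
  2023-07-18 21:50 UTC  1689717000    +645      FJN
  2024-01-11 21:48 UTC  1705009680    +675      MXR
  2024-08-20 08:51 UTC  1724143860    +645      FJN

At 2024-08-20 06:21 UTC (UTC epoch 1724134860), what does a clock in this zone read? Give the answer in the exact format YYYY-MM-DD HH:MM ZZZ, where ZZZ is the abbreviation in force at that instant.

2024-08-20 17:36 MXR

Query: 2024-08-20 06:21 UTC
Rule 3/4 (MXR, +11:15): 2024-01-11 21:48 UTC ≤ query < 2024-08-20 08:51 UTC
6·60 + 21 + 675 = 1056 min
1056 = 0·1440 + 1056; 1056 = 17·60 + 36 → 17:36, same day
→ 2024-08-20 17:36 MXR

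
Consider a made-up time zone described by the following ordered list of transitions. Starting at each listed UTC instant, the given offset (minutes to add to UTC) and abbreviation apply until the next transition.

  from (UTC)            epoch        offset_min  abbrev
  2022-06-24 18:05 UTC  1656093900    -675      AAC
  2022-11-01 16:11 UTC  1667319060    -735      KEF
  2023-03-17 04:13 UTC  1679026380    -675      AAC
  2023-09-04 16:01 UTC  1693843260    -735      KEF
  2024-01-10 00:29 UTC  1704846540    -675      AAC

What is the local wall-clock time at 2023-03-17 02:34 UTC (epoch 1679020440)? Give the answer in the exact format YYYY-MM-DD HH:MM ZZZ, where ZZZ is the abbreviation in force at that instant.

2023-03-16 14:19 KEF

Query: 2023-03-17 02:34 UTC
Rule 2/5 (KEF, -12:15): 2022-11-01 16:11 UTC ≤ query < 2023-03-17 04:13 UTC
2·60 + 34 - 735 = -581 min
-581 = -1·1440 + 859; 859 = 14·60 + 19 → 14:19, 2023-03-17 - 1 day = 2023-03-16
→ 2023-03-16 14:19 KEF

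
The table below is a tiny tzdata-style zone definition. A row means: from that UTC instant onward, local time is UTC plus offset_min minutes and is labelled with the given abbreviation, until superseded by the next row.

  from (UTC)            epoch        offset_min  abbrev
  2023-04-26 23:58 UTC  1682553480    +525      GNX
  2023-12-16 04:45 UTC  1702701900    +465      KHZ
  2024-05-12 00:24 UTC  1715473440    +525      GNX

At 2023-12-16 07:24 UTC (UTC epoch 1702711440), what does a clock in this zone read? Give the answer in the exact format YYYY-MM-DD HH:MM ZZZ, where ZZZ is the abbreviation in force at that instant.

Query: 2023-12-16 07:24 UTC
Rule 2/3 (KHZ, +07:45): 2023-12-16 04:45 UTC ≤ query < 2024-05-12 00:24 UTC
7·60 + 24 + 465 = 909 min
909 = 0·1440 + 909; 909 = 15·60 + 9 → 15:09, same day
→ 2023-12-16 15:09 KHZ

2023-12-16 15:09 KHZ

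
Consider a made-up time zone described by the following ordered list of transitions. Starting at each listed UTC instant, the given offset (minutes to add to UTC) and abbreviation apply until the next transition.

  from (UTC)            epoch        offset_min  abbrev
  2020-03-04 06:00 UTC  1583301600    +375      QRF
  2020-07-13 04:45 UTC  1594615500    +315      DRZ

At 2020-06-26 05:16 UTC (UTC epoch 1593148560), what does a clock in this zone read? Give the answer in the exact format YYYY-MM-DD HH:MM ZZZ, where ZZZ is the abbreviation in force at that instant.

Query: 2020-06-26 05:16 UTC
Rule 1/2 (QRF, +06:15): 2020-03-04 06:00 UTC ≤ query < 2020-07-13 04:45 UTC
5·60 + 16 + 375 = 691 min
691 = 0·1440 + 691; 691 = 11·60 + 31 → 11:31, same day
→ 2020-06-26 11:31 QRF

2020-06-26 11:31 QRF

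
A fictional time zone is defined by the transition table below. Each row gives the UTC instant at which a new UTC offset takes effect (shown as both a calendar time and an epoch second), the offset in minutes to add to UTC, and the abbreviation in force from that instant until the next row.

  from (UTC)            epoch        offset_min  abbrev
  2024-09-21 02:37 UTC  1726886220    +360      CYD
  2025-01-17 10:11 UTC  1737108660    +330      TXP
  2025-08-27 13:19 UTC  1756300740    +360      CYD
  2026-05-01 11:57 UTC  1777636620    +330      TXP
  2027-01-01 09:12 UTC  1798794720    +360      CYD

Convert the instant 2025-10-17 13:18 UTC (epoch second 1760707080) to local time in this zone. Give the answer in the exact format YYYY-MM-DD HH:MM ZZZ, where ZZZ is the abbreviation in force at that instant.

Query: 2025-10-17 13:18 UTC
Rule 3/5 (CYD, +06:00): 2025-08-27 13:19 UTC ≤ query < 2026-05-01 11:57 UTC
13·60 + 18 + 360 = 1158 min
1158 = 0·1440 + 1158; 1158 = 19·60 + 18 → 19:18, same day
→ 2025-10-17 19:18 CYD

2025-10-17 19:18 CYD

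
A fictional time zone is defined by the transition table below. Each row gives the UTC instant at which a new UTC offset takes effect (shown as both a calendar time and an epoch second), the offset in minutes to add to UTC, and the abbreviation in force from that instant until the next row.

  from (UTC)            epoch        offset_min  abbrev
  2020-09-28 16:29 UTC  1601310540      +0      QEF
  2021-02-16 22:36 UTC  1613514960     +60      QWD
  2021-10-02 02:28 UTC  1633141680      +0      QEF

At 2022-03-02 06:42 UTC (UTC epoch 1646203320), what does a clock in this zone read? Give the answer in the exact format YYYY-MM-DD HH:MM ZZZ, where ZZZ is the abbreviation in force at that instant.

2022-03-02 06:42 QEF

Query: 2022-03-02 06:42 UTC
Rule 3/3 (QEF, +00:00): 2021-10-02 02:28 UTC ≤ query < +∞
6·60 + 42 + 0 = 402 min
402 = 0·1440 + 402; 402 = 6·60 + 42 → 06:42, same day
→ 2022-03-02 06:42 QEF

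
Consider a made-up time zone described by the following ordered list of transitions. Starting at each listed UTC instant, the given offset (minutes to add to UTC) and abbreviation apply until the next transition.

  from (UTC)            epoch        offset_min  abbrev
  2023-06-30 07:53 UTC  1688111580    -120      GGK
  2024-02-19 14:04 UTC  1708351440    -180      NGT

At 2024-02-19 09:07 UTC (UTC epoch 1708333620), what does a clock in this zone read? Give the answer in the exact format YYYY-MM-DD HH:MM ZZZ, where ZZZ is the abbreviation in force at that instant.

Query: 2024-02-19 09:07 UTC
Rule 1/2 (GGK, -02:00): 2023-06-30 07:53 UTC ≤ query < 2024-02-19 14:04 UTC
9·60 + 7 - 120 = 427 min
427 = 0·1440 + 427; 427 = 7·60 + 7 → 07:07, same day
→ 2024-02-19 07:07 GGK

2024-02-19 07:07 GGK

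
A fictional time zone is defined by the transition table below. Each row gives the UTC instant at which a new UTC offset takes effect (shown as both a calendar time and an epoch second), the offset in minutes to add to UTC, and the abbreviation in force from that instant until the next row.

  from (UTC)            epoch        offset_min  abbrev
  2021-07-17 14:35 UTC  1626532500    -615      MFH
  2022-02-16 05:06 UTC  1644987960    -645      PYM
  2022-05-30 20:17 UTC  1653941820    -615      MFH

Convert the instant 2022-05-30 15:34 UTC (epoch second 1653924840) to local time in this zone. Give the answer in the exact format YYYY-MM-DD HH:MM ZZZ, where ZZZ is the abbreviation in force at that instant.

Query: 2022-05-30 15:34 UTC
Rule 2/3 (PYM, -10:45): 2022-02-16 05:06 UTC ≤ query < 2022-05-30 20:17 UTC
15·60 + 34 - 645 = 289 min
289 = 0·1440 + 289; 289 = 4·60 + 49 → 04:49, same day
→ 2022-05-30 04:49 PYM

2022-05-30 04:49 PYM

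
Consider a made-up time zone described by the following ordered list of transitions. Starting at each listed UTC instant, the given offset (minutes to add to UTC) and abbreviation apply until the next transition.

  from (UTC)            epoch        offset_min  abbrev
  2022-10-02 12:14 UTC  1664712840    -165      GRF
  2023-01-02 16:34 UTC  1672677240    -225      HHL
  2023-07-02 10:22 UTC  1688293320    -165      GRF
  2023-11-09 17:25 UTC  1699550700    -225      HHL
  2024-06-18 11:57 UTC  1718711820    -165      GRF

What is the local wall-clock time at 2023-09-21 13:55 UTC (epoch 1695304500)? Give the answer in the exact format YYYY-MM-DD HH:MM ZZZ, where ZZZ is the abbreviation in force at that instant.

2023-09-21 11:10 GRF

Query: 2023-09-21 13:55 UTC
Rule 3/5 (GRF, -02:45): 2023-07-02 10:22 UTC ≤ query < 2023-11-09 17:25 UTC
13·60 + 55 - 165 = 670 min
670 = 0·1440 + 670; 670 = 11·60 + 10 → 11:10, same day
→ 2023-09-21 11:10 GRF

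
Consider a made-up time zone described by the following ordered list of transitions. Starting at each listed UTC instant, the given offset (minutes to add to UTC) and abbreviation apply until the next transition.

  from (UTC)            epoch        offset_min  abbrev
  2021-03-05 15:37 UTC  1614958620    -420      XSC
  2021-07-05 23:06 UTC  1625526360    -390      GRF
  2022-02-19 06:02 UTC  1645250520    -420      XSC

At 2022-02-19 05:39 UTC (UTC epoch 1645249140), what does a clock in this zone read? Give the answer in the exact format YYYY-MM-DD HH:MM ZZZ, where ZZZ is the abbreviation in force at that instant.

Query: 2022-02-19 05:39 UTC
Rule 2/3 (GRF, -06:30): 2021-07-05 23:06 UTC ≤ query < 2022-02-19 06:02 UTC
5·60 + 39 - 390 = -51 min
-51 = -1·1440 + 1389; 1389 = 23·60 + 9 → 23:09, 2022-02-19 - 1 day = 2022-02-18
→ 2022-02-18 23:09 GRF

2022-02-18 23:09 GRF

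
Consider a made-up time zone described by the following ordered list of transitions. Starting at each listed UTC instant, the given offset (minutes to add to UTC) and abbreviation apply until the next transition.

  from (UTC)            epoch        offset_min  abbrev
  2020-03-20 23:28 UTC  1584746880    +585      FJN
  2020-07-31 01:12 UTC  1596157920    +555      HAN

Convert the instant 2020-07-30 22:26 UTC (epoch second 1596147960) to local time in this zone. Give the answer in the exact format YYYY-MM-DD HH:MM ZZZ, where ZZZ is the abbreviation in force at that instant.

2020-07-31 08:11 FJN

Query: 2020-07-30 22:26 UTC
Rule 1/2 (FJN, +09:45): 2020-03-20 23:28 UTC ≤ query < 2020-07-31 01:12 UTC
22·60 + 26 + 585 = 1931 min
1931 = 1·1440 + 491; 491 = 8·60 + 11 → 08:11, 2020-07-30 + 1 day = 2020-07-31
→ 2020-07-31 08:11 FJN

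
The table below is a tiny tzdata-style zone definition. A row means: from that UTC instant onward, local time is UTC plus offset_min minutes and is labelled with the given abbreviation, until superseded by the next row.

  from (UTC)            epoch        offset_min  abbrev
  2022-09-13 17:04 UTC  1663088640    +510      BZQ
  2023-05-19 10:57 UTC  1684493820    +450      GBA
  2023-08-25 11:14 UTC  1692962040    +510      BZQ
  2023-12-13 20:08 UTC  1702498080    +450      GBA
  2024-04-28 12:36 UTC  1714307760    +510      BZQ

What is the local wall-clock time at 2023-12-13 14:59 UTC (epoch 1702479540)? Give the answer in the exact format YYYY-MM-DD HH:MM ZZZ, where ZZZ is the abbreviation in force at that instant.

2023-12-13 23:29 BZQ

Query: 2023-12-13 14:59 UTC
Rule 3/5 (BZQ, +08:30): 2023-08-25 11:14 UTC ≤ query < 2023-12-13 20:08 UTC
14·60 + 59 + 510 = 1409 min
1409 = 0·1440 + 1409; 1409 = 23·60 + 29 → 23:29, same day
→ 2023-12-13 23:29 BZQ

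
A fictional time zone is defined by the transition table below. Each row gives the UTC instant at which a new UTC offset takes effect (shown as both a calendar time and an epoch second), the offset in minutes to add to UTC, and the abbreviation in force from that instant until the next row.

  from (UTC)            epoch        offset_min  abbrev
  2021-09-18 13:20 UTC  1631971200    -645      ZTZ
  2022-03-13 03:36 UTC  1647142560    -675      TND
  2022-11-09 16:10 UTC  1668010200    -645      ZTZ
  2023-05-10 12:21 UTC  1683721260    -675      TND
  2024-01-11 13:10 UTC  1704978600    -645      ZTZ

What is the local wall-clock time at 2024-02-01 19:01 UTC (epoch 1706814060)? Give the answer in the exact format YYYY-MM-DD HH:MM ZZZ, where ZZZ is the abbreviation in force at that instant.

Query: 2024-02-01 19:01 UTC
Rule 5/5 (ZTZ, -10:45): 2024-01-11 13:10 UTC ≤ query < +∞
19·60 + 1 - 645 = 496 min
496 = 0·1440 + 496; 496 = 8·60 + 16 → 08:16, same day
→ 2024-02-01 08:16 ZTZ

2024-02-01 08:16 ZTZ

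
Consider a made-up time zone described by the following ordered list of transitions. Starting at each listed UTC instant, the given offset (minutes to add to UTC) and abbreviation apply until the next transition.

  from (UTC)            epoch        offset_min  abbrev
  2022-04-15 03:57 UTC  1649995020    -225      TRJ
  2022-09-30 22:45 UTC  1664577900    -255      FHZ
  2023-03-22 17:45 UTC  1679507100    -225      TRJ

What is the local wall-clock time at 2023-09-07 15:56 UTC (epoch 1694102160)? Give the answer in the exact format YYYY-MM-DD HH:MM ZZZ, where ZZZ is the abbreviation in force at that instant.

Query: 2023-09-07 15:56 UTC
Rule 3/3 (TRJ, -03:45): 2023-03-22 17:45 UTC ≤ query < +∞
15·60 + 56 - 225 = 731 min
731 = 0·1440 + 731; 731 = 12·60 + 11 → 12:11, same day
→ 2023-09-07 12:11 TRJ

2023-09-07 12:11 TRJ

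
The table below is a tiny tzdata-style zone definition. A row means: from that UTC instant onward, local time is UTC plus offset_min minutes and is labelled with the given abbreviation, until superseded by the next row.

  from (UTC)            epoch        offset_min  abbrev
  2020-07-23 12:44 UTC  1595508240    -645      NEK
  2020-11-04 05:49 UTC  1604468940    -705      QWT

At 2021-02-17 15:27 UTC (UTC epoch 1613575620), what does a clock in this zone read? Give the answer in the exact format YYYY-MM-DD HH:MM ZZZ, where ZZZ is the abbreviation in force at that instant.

Query: 2021-02-17 15:27 UTC
Rule 2/2 (QWT, -11:45): 2020-11-04 05:49 UTC ≤ query < +∞
15·60 + 27 - 705 = 222 min
222 = 0·1440 + 222; 222 = 3·60 + 42 → 03:42, same day
→ 2021-02-17 03:42 QWT

2021-02-17 03:42 QWT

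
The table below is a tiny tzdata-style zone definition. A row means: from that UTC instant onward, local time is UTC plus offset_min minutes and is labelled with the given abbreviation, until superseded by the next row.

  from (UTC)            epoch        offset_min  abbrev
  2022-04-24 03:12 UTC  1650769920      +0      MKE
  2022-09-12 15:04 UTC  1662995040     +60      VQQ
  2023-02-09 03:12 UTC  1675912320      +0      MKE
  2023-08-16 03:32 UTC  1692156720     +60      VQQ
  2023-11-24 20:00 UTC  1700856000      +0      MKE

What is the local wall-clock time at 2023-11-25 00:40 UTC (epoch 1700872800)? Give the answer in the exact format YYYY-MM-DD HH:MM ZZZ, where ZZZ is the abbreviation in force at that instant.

Query: 2023-11-25 00:40 UTC
Rule 5/5 (MKE, +00:00): 2023-11-24 20:00 UTC ≤ query < +∞
0·60 + 40 + 0 = 40 min
40 = 0·1440 + 40; 40 = 0·60 + 40 → 00:40, same day
→ 2023-11-25 00:40 MKE

2023-11-25 00:40 MKE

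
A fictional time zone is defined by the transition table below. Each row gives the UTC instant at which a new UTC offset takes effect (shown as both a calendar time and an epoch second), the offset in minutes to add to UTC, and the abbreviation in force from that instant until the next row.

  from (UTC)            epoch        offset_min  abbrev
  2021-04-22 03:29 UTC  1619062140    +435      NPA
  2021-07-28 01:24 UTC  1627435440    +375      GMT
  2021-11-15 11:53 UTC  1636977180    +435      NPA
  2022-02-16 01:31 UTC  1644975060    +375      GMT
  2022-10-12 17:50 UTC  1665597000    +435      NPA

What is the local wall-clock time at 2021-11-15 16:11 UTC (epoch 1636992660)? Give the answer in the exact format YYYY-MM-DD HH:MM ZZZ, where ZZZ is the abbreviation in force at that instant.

2021-11-15 23:26 NPA

Query: 2021-11-15 16:11 UTC
Rule 3/5 (NPA, +07:15): 2021-11-15 11:53 UTC ≤ query < 2022-02-16 01:31 UTC
16·60 + 11 + 435 = 1406 min
1406 = 0·1440 + 1406; 1406 = 23·60 + 26 → 23:26, same day
→ 2021-11-15 23:26 NPA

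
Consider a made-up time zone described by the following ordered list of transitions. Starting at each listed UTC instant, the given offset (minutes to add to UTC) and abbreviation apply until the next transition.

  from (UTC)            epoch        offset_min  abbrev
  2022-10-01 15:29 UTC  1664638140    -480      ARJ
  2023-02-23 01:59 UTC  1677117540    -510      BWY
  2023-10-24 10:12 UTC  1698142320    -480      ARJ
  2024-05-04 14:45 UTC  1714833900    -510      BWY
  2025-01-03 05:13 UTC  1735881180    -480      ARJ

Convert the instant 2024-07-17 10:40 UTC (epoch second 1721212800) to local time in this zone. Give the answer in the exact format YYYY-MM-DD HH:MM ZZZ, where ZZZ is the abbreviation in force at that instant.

Query: 2024-07-17 10:40 UTC
Rule 4/5 (BWY, -08:30): 2024-05-04 14:45 UTC ≤ query < 2025-01-03 05:13 UTC
10·60 + 40 - 510 = 130 min
130 = 0·1440 + 130; 130 = 2·60 + 10 → 02:10, same day
→ 2024-07-17 02:10 BWY

2024-07-17 02:10 BWY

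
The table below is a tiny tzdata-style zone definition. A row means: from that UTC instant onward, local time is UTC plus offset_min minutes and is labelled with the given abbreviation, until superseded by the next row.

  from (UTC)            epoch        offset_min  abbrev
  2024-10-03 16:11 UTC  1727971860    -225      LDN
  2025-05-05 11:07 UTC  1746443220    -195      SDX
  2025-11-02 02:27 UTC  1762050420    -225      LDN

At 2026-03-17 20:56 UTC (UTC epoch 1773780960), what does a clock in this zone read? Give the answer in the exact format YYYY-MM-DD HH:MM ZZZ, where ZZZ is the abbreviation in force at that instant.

2026-03-17 17:11 LDN

Query: 2026-03-17 20:56 UTC
Rule 3/3 (LDN, -03:45): 2025-11-02 02:27 UTC ≤ query < +∞
20·60 + 56 - 225 = 1031 min
1031 = 0·1440 + 1031; 1031 = 17·60 + 11 → 17:11, same day
→ 2026-03-17 17:11 LDN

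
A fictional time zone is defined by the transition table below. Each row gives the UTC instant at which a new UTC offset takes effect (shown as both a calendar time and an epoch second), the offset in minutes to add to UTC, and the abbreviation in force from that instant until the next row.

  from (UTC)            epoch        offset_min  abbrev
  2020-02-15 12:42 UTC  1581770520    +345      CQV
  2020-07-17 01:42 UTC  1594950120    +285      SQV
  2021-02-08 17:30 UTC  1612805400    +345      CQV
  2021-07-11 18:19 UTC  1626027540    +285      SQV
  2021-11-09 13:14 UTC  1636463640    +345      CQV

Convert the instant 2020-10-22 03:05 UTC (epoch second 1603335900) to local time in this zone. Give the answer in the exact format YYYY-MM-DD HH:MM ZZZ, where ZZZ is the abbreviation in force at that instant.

Query: 2020-10-22 03:05 UTC
Rule 2/5 (SQV, +04:45): 2020-07-17 01:42 UTC ≤ query < 2021-02-08 17:30 UTC
3·60 + 5 + 285 = 470 min
470 = 0·1440 + 470; 470 = 7·60 + 50 → 07:50, same day
→ 2020-10-22 07:50 SQV

2020-10-22 07:50 SQV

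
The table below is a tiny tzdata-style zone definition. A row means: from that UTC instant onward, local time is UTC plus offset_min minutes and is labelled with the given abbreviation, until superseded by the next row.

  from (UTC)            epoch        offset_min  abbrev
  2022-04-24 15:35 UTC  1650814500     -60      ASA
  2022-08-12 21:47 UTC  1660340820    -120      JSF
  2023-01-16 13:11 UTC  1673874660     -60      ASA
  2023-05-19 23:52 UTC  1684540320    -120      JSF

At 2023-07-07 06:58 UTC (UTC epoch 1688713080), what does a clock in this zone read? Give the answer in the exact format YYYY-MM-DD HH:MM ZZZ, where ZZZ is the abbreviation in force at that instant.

Query: 2023-07-07 06:58 UTC
Rule 4/4 (JSF, -02:00): 2023-05-19 23:52 UTC ≤ query < +∞
6·60 + 58 - 120 = 298 min
298 = 0·1440 + 298; 298 = 4·60 + 58 → 04:58, same day
→ 2023-07-07 04:58 JSF

2023-07-07 04:58 JSF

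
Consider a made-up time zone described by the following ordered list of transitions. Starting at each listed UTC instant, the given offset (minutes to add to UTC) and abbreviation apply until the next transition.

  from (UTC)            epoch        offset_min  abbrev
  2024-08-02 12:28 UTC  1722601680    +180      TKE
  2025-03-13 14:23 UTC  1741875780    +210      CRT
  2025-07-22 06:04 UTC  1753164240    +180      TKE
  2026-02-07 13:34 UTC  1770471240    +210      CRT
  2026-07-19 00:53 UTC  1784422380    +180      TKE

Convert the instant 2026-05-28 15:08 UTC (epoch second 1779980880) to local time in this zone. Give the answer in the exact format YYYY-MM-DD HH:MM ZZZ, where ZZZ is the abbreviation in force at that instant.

Query: 2026-05-28 15:08 UTC
Rule 4/5 (CRT, +03:30): 2026-02-07 13:34 UTC ≤ query < 2026-07-19 00:53 UTC
15·60 + 8 + 210 = 1118 min
1118 = 0·1440 + 1118; 1118 = 18·60 + 38 → 18:38, same day
→ 2026-05-28 18:38 CRT

2026-05-28 18:38 CRT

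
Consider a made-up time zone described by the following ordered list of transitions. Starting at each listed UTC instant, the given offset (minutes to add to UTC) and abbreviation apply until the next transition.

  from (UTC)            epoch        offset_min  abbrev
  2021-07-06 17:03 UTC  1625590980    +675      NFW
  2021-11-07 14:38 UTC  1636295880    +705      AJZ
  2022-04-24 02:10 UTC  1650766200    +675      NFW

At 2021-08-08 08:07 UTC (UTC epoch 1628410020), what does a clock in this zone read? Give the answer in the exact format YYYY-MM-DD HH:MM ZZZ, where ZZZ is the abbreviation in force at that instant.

Query: 2021-08-08 08:07 UTC
Rule 1/3 (NFW, +11:15): 2021-07-06 17:03 UTC ≤ query < 2021-11-07 14:38 UTC
8·60 + 7 + 675 = 1162 min
1162 = 0·1440 + 1162; 1162 = 19·60 + 22 → 19:22, same day
→ 2021-08-08 19:22 NFW

2021-08-08 19:22 NFW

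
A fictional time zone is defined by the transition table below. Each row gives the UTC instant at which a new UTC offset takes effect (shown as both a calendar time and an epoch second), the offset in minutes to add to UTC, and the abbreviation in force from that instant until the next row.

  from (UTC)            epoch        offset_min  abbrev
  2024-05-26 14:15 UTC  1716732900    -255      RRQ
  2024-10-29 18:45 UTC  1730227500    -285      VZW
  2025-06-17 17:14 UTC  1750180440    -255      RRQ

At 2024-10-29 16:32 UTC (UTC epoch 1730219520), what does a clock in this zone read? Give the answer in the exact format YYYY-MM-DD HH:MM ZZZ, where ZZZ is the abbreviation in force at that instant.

Query: 2024-10-29 16:32 UTC
Rule 1/3 (RRQ, -04:15): 2024-05-26 14:15 UTC ≤ query < 2024-10-29 18:45 UTC
16·60 + 32 - 255 = 737 min
737 = 0·1440 + 737; 737 = 12·60 + 17 → 12:17, same day
→ 2024-10-29 12:17 RRQ

2024-10-29 12:17 RRQ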